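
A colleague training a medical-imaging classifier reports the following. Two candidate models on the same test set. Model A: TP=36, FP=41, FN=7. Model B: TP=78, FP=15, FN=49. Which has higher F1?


Model A: P=36/77=0.4675, R=36/43=0.8372, F1=2PR/(P+R)=2TP/(2TP+FP+FN)=72/120=0.6
Model B: P=78/93=0.8387, R=78/127=0.6142, F1=2PR/(P+R)=2TP/(2TP+FP+FN)=156/220=0.7091
0.6 < 0.7091 → Model B

Model B


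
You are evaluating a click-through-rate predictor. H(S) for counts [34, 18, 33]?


Probabilities: [34/85, 18/85, 33/85] ≈ [0.4, 0.2118, 0.3882]
H = -((34/85)·log₂(34/85) + (18/85)·log₂(18/85) + (33/85)·log₂(33/85))
  = 1.533 bits

1.533 bits


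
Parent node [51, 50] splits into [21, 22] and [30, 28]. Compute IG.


Parent = [51, 50], H_parent = 0.9999
H_left = 0.9996 (n=43), H_right = 0.9991 (n=58)
H_children = (43/101)·0.9996 + (58/101)·0.9991 = 0.9993
IG = 0.9999 - 0.9993 = 0.0006

0.0006


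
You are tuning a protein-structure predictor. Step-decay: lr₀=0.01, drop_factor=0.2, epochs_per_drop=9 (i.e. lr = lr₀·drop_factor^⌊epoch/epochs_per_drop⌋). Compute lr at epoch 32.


n_drops = ⌊32/9⌋ = 3
lr = 0.01·0.2^3 = 0.01·0.008 = 0.00008

0.00008


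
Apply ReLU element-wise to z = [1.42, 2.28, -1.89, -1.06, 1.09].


ReLU(1.42) = max(0, 1.42) = 1.42
ReLU(2.28) = max(0, 2.28) = 2.28
ReLU(-1.89) = max(0, -1.89) = 0.0
ReLU(-1.06) = max(0, -1.06) = 0.0
ReLU(1.09) = max(0, 1.09) = 1.09
result = [1.42, 2.28, 0.0, 0.0, 1.09]

[1.42, 2.28, 0.0, 0.0, 1.09]


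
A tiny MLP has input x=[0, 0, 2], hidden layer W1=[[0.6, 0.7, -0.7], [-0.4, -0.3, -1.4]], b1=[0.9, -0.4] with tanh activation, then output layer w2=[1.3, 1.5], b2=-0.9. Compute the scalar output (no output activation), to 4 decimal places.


z1[0] = (0.6)·(0) + (0.7)·(0) + (-0.7)·(2) + 0.9 = -0.5
z1[1] = (-0.4)·(0) + (-0.3)·(0) + (-1.4)·(2) - 0.4 = -3.2
h = tanh(z1) = [-0.4621, -0.9967]
output = (1.3)·(-0.4621) + (1.5)·(-0.9967) - 0.9 = -2.9958

-2.9958


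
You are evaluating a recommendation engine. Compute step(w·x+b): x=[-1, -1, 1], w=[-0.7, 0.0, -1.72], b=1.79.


z = (-1)·(-0.7) + (-1)·(0.0) + (1)·(-1.72) + 1.79
  = 0.77
step(z) = 1 (z≥0)

1


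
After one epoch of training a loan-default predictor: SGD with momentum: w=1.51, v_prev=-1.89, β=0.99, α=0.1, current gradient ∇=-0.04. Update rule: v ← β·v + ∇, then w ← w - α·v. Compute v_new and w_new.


v_new = 0.99·-1.89 - 0.04 = -1.8711 - 0.04 = -1.9111
w_new = 1.51 - 0.1·-1.9111 = 1.51 + 0.19111 = 1.70111

v_new=-1.9111, w_new=1.70111


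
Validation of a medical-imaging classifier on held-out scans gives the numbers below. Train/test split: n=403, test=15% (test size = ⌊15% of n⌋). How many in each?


Test = ⌊403·15/100⌋ = 60
Train = 403 - 60 = 343

Train: 343, Test: 60


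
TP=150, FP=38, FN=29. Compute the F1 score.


Precision = 150/188 = 0.7979
Recall = 150/179 = 0.838
F1 = 2·P·R/(P+R) = 2·TP/(2·TP+FP+FN) = 300/(300+38+29) = 300/367 = 0.8174

0.8174


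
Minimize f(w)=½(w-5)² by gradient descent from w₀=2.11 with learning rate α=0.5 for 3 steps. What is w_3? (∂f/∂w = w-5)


step 1: grad = 2.11-5 = -2.89; w = 2.11 - 0.5·(-2.89) = 3.555
step 2: grad = 3.555-5 = -1.445; w = 3.555 - 0.5·(-1.445) = 4.2775
step 3: grad = 4.2775-5 = -0.7225; w = 4.2775 - 0.5·(-0.7225) = 4.63875

4.63875


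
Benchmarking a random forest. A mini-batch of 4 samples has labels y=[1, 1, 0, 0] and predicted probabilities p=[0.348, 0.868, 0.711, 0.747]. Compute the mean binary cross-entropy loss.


L[0] = -ln(0.348) = 1.0556
L[1] = -ln(0.868) = 0.1416
L[2] = -ln(1-0.711) = -ln(0.289) = 1.2413
L[3] = -ln(1-0.747) = -ln(0.253) = 1.3744
mean = (1.0556 + 0.1416 + 1.2413 + 1.3744)/4 = 0.9532

0.9532


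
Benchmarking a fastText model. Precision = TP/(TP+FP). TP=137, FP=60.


Precision = TP/(TP+FP)
= 137/(137+60)
= 137/197 = 69.54%

69.54%


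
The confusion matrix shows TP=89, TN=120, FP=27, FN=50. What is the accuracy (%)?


Accuracy = (TP+TN)/(TP+TN+FP+FN)
= (89+120)/(286)
= 209/286 = 73.08%

73.08%


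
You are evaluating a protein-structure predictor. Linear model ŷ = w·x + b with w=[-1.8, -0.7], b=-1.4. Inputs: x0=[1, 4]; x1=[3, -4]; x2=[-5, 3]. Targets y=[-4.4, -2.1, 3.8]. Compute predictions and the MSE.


ŷ0 = (-1.8)·(1) + (-0.7)·(4) - 1.4 = -6.0
ŷ1 = (-1.8)·(3) + (-0.7)·(-4) - 1.4 = -4.0
ŷ2 = (-1.8)·(-5) + (-0.7)·(3) - 1.4 = 5.5
errors² = [2.56, 3.61, 2.89]
MSE = 9.0600/3 = 3.02

3.02


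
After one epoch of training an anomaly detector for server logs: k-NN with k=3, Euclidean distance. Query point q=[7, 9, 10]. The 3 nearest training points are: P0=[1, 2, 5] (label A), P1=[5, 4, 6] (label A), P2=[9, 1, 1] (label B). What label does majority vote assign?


d(q,P0) = 10.4881  (label A)
d(q,P1) = 6.7082  (label A)
d(q,P2) = 12.2066  (label B)
Votes: A=2, B=1
Majority → A

A


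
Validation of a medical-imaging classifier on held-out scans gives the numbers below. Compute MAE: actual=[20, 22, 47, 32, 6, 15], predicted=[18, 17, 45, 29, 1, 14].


Absolute errors: |20-18|=2, |22-17|=5, |47-45|=2, |32-29|=3, |6-1|=5, |15-14|=1
Sum = 18
MAE = 18/6 = 3

3


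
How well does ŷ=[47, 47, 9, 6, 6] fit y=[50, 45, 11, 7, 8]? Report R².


ȳ = 24.2
SS_res = Σ(y-ŷ)² = 22
SS_tot = Σ(y-ȳ)² = 1830.8
R² = 1 - SS_res/SS_tot = 1 - 0.012 = 0.988

0.988


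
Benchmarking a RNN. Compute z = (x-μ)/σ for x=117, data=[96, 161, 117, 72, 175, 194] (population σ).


μ = 135.8333, σ = 43.9068
z = (117 - 135.8333)/43.9068 = -0.4289

-0.4289


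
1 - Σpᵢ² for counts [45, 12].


Probabilities: [45/57, 12/57] ≈ [0.7895, 0.2105]
Σpᵢ² = (2025 + 144)/57² = 2169/3249
Gini = 1 - Σpᵢ² = 1 - 2169/3249 = 0.3324

0.3324


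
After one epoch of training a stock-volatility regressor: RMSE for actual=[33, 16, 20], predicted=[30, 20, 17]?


MSE = 34/3 = 11.3333
RMSE = √(34/3) = 3.3665

3.3665


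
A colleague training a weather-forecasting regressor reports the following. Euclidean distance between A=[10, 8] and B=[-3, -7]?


d = √((10+ 3)² + (8+ 7)²)
  = √(169 + 225)
  = √394 = 19.8494

19.8494


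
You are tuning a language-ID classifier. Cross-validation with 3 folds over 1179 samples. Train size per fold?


Fold size = 1179/3 = 393
Training per fold = 1179 - 393 = 786

786


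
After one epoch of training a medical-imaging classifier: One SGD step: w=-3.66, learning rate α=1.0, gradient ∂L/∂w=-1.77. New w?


w_new = w - α·∇
= -3.66 - 1.0·-1.77
= -3.66 + 1.77
= -1.89

-1.89


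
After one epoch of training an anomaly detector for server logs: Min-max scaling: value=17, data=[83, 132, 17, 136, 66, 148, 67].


min=17, max=148
(17-17)/(148-17) = 0/131 = 0.0

0.0


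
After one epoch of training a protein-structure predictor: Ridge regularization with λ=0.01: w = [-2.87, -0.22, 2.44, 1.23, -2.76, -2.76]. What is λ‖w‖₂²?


‖w‖₂² = (-2.87)² + (-0.22)² + (2.44)² + (1.23)² + (-2.76)² + (-2.76)²
     = 8.2369 + 0.0484 + 5.9536 + 1.5129 + 7.6176 + 7.6176
     = 30.987
λ·‖w‖₂² = 0.01·30.987 = 0.30987

0.30987


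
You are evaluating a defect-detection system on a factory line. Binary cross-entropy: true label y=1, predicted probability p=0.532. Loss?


BCE = -[y·ln(p) + (1-y)·ln(1-p)]
= -1·ln(0.532) - 0
= -ln(0.532) = 0.6311

0.6311


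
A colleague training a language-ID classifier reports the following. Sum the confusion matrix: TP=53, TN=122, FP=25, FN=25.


Total = TP + TN + FP + FN
= 53 + 122 + 25 + 25
= 225
(Predicted positive: 78, predicted negative: 147)

225


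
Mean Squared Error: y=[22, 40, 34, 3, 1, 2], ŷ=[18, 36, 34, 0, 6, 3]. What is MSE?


Squared errors: (22-18)²=16, (40-36)²=16, (34-34)²=0, (3-0)²=9, (1-6)²=25, (2-3)²=1
Sum = 67
MSE = 67/6 = 67/6

67/6


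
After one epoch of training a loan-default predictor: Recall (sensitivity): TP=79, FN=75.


Recall = TP/(TP+FN)
= 79/(79+75)
= 79/154 = 51.3%

51.3%


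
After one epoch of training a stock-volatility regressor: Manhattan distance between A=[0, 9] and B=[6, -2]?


d = |0-6| + |9+ 2|
  = 6 + 11
  = 17

17


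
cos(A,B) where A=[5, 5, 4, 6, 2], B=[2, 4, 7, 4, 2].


A·B = 5·2 + 5·4 + 4·7 + 6·4 + 2·2 = 86
‖A‖ = √106 = 10.2956, ‖B‖ = √89 = 9.434
cos = 86/(√106·√89) = 86/√9434 = 0.8854

0.8854


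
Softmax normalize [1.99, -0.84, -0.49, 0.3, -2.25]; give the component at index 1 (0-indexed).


Exponentials: e^1.99=7.3155, e^-0.84=0.4317, e^-0.49=0.6126, e^0.3=1.3499, e^-2.25=0.1054
Sum = 9.8151
Softmax = [0.7453, 0.044, 0.0624, 0.1375, 0.0107]
p[1] = 0.4317/9.8151 = 0.044

0.044


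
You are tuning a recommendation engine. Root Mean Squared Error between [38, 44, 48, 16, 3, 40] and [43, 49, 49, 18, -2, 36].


MSE = 96/6 = 16
RMSE = √(96/6) = 4.0

4.0


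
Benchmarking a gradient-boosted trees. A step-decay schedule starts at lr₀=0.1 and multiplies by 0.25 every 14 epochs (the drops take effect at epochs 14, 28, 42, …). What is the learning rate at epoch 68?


n_drops = ⌊68/14⌋ = 4
lr = 0.1·0.25^4 = 0.1·0.00390625 = 0.000390625

0.000390625


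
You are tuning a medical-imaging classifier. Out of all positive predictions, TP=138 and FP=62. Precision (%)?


Precision = TP/(TP+FP)
= 138/(138+62)
= 138/200 = 69.0%

69.0%


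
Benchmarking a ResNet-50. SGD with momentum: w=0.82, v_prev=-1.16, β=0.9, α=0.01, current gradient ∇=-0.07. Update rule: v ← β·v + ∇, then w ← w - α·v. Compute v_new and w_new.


v_new = 0.9·-1.16 - 0.07 = -1.044 - 0.07 = -1.114
w_new = 0.82 - 0.01·-1.114 = 0.82 + 0.01114 = 0.83114

v_new=-1.114, w_new=0.83114


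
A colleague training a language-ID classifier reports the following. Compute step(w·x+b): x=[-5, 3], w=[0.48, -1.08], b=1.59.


z = (-5)·(0.48) + (3)·(-1.08) + 1.59
  = -4.05
step(z) = 0 (z<0)

0


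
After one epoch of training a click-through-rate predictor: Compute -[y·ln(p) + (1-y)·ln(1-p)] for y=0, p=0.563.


BCE = -[y·ln(p) + (1-y)·ln(1-p)]
= -0 - 1·ln(1-0.563)
= -ln(0.437) = 0.8278

0.8278


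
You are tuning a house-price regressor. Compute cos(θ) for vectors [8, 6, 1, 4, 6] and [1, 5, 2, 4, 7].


A·B = 8·1 + 6·5 + 1·2 + 4·4 + 6·7 = 98
‖A‖ = √153 = 12.3693, ‖B‖ = √95 = 9.7468
cos = 98/(√153·√95) = 98/√14535 = 0.8129

0.8129


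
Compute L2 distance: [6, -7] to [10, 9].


d = √((6-10)² + (-7-9)²)
  = √(16 + 256)
  = √272 = 16.4924

16.4924


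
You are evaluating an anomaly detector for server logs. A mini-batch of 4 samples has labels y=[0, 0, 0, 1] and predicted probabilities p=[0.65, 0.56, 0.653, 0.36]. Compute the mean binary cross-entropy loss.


L[0] = -ln(1-0.65) = -ln(0.35) = 1.0498
L[1] = -ln(1-0.56) = -ln(0.44) = 0.821
L[2] = -ln(1-0.653) = -ln(0.347) = 1.0584
L[3] = -ln(0.36) = 1.0217
mean = (1.0498 + 0.821 + 1.0584 + 1.0217)/4 = 0.9877

0.9877


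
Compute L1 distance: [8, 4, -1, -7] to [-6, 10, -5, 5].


d = |8+ 6| + |4-10| + |-1+ 5| + |-7-5|
  = 14 + 6 + 4 + 12
  = 36

36


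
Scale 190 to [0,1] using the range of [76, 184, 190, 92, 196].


min=76, max=196
(190-76)/(196-76) = 114/120 = 0.95

0.95


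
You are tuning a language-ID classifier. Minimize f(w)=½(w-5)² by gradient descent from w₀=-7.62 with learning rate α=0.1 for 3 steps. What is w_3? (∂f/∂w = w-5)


step 1: grad = -7.62-5 = -12.62; w = -7.62 - 0.1·(-12.62) = -6.358
step 2: grad = -6.358-5 = -11.358; w = -6.358 - 0.1·(-11.358) = -5.2222
step 3: grad = -5.2222-5 = -10.2222; w = -5.2222 - 0.1·(-10.2222) = -4.19998

-4.19998


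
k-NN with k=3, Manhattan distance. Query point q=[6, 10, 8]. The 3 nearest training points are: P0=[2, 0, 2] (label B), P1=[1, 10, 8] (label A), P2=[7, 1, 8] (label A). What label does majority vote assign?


d(q,P0) = 20  (label B)
d(q,P1) = 5  (label A)
d(q,P2) = 10  (label A)
Votes: A=2, B=1
Majority → A

A


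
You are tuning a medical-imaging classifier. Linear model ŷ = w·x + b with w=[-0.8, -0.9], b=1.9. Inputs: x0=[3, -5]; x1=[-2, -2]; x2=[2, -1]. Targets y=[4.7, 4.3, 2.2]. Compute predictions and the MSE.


ŷ0 = (-0.8)·(3) + (-0.9)·(-5) + 1.9 = 4.0
ŷ1 = (-0.8)·(-2) + (-0.9)·(-2) + 1.9 = 5.3
ŷ2 = (-0.8)·(2) + (-0.9)·(-1) + 1.9 = 1.2
errors² = [0.49, 1.0, 1.0]
MSE = 2.4900/3 = 0.83

0.83


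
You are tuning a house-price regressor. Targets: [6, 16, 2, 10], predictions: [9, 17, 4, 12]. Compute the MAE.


Absolute errors: |6-9|=3, |16-17|=1, |2-4|=2, |10-12|=2
Sum = 8
MAE = 8/4 = 2

2


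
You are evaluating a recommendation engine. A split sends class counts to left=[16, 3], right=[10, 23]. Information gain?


Parent = [26, 26], H_parent = 1
H_left = 0.6292 (n=19), H_right = 0.885 (n=33)
H_children = (19/52)·0.6292 + (33/52)·0.885 = 0.7915
IG = 1 - 0.7915 = 0.2085

0.2085


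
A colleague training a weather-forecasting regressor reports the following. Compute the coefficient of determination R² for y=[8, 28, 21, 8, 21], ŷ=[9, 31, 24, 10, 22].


ȳ = 17.2
SS_res = Σ(y-ŷ)² = 24
SS_tot = Σ(y-ȳ)² = 314.8
R² = 1 - SS_res/SS_tot = 1 - 0.0762 = 0.9238

0.9238


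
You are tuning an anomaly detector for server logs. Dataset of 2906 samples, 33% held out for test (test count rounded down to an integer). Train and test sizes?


Test = ⌊2906·33/100⌋ = 958
Train = 2906 - 958 = 1948

Train: 1948, Test: 958


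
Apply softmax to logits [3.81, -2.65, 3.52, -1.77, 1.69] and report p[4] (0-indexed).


Exponentials: e^3.81=45.1504, e^-2.65=0.0707, e^3.52=33.7844, e^-1.77=0.1703, e^1.69=5.4195
Sum = 84.5953
Softmax = [0.5337, 0.0008, 0.3994, 0.002, 0.0641]
p[4] = 5.4195/84.5953 = 0.0641

0.0641


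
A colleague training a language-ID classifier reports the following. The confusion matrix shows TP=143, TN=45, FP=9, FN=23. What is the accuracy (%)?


Accuracy = (TP+TN)/(TP+TN+FP+FN)
= (143+45)/(220)
= 188/220 = 85.45%

85.45%


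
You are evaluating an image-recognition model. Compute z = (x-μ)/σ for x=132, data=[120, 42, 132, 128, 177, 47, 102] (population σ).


μ = 106.8571, σ = 44.6972
z = (132 - 106.8571)/44.6972 = 0.5625

0.5625


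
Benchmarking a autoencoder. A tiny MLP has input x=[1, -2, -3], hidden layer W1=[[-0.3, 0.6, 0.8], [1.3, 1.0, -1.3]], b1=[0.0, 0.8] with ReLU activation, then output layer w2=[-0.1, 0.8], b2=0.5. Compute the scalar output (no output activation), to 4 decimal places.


z1[0] = (-0.3)·(1) + (0.6)·(-2) + (0.8)·(-3) + 0.0 = -3.9
z1[1] = (1.3)·(1) + (1.0)·(-2) + (-1.3)·(-3) + 0.8 = 4.0
h = ReLU(z1) = [0.0, 4.0]
output = (-0.1)·(0.0) + (0.8)·(4.0) + 0.5 = 3.7

3.7


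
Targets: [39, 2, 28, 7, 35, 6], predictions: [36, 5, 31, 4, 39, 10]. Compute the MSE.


Squared errors: (39-36)²=9, (2-5)²=9, (28-31)²=9, (7-4)²=9, (35-39)²=16, (6-10)²=16
Sum = 68
MSE = 68/6 = 34/3

34/3


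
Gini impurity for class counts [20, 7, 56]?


Probabilities: [20/83, 7/83, 56/83] ≈ [0.241, 0.0843, 0.6747]
Σpᵢ² = (400 + 49 + 3136)/83² = 3585/6889
Gini = 1 - Σpᵢ² = 1 - 3585/6889 = 0.4796

0.4796


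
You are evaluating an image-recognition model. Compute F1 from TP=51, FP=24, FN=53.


Precision = 51/75 = 0.68
Recall = 51/104 = 0.4904
F1 = 2·P·R/(P+R) = 2·TP/(2·TP+FP+FN) = 102/(102+24+53) = 102/179 = 0.5698

0.5698


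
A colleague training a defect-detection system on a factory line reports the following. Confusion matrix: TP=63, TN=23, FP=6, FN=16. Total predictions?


Total = TP + TN + FP + FN
= 63 + 23 + 6 + 16
= 108
(Predicted positive: 69, predicted negative: 39)

108


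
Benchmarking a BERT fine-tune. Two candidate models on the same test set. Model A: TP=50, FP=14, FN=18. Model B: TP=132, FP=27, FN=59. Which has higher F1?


Model A: P=50/64=0.7812, R=50/68=0.7353, F1=2PR/(P+R)=2TP/(2TP+FP+FN)=100/132=0.7576
Model B: P=132/159=0.8302, R=132/191=0.6911, F1=2PR/(P+R)=2TP/(2TP+FP+FN)=264/350=0.7543
0.7576 > 0.7543 → Model A

Model A


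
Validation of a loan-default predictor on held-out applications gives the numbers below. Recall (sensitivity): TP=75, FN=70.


Recall = TP/(TP+FN)
= 75/(75+70)
= 75/145 = 51.72%

51.72%


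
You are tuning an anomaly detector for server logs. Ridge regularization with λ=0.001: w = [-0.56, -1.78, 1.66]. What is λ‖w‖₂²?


‖w‖₂² = (-0.56)² + (-1.78)² + (1.66)²
     = 0.3136 + 3.1684 + 2.7556
     = 6.2376
λ·‖w‖₂² = 0.001·6.2376 = 0.006238

0.006238


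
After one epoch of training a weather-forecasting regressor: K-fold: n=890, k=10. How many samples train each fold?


Fold size = 890/10 = 89
Training per fold = 890 - 89 = 801

801


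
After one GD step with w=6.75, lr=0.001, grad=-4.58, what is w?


w_new = w - α·∇
= 6.75 - 0.001·-4.58
= 6.75 + 0.00458
= 6.75458

6.75458


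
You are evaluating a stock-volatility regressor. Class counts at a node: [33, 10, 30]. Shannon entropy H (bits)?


Probabilities: [33/73, 10/73, 30/73] ≈ [0.4521, 0.137, 0.411]
H = -((33/73)·log₂(33/73) + (10/73)·log₂(10/73) + (30/73)·log₂(30/73))
  = 1.4379 bits

1.4379 bits


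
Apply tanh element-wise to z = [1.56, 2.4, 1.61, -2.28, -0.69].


tanh(1.56) = 0.9154
tanh(2.4) = 0.9837
tanh(1.61) = 0.9232
tanh(-2.28) = -0.9793
tanh(-0.69) = -0.598
result = [0.9154, 0.9837, 0.9232, -0.9793, -0.598]

[0.9154, 0.9837, 0.9232, -0.9793, -0.598]


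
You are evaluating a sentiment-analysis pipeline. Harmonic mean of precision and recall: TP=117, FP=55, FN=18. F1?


Precision = 117/172 = 0.6802
Recall = 117/135 = 0.8667
F1 = 2·P·R/(P+R) = 2·TP/(2·TP+FP+FN) = 234/(234+55+18) = 234/307 = 0.7622

0.7622


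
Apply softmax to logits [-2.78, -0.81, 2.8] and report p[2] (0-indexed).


Exponentials: e^-2.78=0.062, e^-0.81=0.4449, e^2.8=16.4446
Sum = 16.9515
Softmax = [0.0037, 0.0262, 0.9701]
p[2] = 16.4446/16.9515 = 0.9701

0.9701


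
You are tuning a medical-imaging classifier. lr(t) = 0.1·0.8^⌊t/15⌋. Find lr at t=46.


n_drops = ⌊46/15⌋ = 3
lr = 0.1·0.8^3 = 0.1·0.512 = 0.0512

0.0512


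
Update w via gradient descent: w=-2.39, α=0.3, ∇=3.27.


w_new = w - α·∇
= -2.39 - 0.3·3.27
= -2.39 - 0.981
= -3.371

-3.371


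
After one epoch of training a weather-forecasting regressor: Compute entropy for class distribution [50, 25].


Probabilities: [50/75, 25/75] ≈ [0.6667, 0.3333]
H = -((50/75)·log₂(50/75) + (25/75)·log₂(25/75))
  = 0.9183 bits

0.9183 bits


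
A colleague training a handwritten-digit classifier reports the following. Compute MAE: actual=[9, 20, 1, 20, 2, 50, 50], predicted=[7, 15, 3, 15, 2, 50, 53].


Absolute errors: |9-7|=2, |20-15|=5, |1-3|=2, |20-15|=5, |2-2|=0, |50-50|=0, |50-53|=3
Sum = 17
MAE = 17/7 = 17/7

17/7


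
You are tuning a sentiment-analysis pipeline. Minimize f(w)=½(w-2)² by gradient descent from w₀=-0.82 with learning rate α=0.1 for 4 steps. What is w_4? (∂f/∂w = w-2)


step 1: grad = -0.82-2 = -2.82; w = -0.82 - 0.1·(-2.82) = -0.538
step 2: grad = -0.538-2 = -2.538; w = -0.538 - 0.1·(-2.538) = -0.2842
step 3: grad = -0.2842-2 = -2.2842; w = -0.2842 - 0.1·(-2.2842) = -0.05578
step 4: grad = -0.05578-2 = -2.05578; w = -0.05578 - 0.1·(-2.05578) = 0.149798

0.149798


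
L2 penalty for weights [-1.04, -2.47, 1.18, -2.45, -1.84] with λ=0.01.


‖w‖₂² = (-1.04)² + (-2.47)² + (1.18)² + (-2.45)² + (-1.84)²
     = 1.0816 + 6.1009 + 1.3924 + 6.0025 + 3.3856
     = 17.963
λ·‖w‖₂² = 0.01·17.963 = 0.17963

0.17963


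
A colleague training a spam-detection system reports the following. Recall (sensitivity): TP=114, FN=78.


Recall = TP/(TP+FN)
= 114/(114+78)
= 114/192 = 59.38%

59.38%


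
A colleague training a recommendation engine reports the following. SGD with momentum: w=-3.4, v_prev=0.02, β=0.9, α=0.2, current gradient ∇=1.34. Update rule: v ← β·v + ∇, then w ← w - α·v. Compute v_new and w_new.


v_new = 0.9·0.02 + 1.34 = 0.018 + 1.34 = 1.358
w_new = -3.4 - 0.2·1.358 = -3.4 - 0.2716 = -3.6716

v_new=1.358, w_new=-3.6716


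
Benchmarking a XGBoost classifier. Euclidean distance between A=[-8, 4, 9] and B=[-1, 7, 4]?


d = √((-8+ 1)² + (4-7)² + (9-4)²)
  = √(49 + 9 + 25)
  = √83 = 9.1104

9.1104


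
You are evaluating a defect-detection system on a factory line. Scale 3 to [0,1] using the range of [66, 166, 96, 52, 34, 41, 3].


min=3, max=166
(3-3)/(166-3) = 0/163 = 0.0

0.0


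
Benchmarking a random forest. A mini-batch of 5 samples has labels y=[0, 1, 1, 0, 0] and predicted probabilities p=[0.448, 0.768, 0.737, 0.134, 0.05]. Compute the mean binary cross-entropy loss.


L[0] = -ln(1-0.448) = -ln(0.552) = 0.5942
L[1] = -ln(0.768) = 0.264
L[2] = -ln(0.737) = 0.3052
L[3] = -ln(1-0.134) = -ln(0.866) = 0.1439
L[4] = -ln(1-0.05) = -ln(0.95) = 0.0513
mean = (0.5942 + 0.264 + 0.3052 + 0.1439 + 0.0513)/5 = 0.2717

0.2717


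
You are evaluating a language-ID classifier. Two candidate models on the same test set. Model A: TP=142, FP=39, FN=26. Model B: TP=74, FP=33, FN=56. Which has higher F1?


Model A: P=142/181=0.7845, R=142/168=0.8452, F1=2PR/(P+R)=2TP/(2TP+FP+FN)=284/349=0.8138
Model B: P=74/107=0.6916, R=74/130=0.5692, F1=2PR/(P+R)=2TP/(2TP+FP+FN)=148/237=0.6245
0.8138 > 0.6245 → Model A

Model A


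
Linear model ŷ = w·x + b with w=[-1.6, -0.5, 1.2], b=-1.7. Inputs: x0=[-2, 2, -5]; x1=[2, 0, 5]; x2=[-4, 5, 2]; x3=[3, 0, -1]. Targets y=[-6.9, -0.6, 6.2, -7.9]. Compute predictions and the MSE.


ŷ0 = (-1.6)·(-2) + (-0.5)·(2) + (1.2)·(-5) - 1.7 = -5.5
ŷ1 = (-1.6)·(2) + (-0.5)·(0) + (1.2)·(5) - 1.7 = 1.1
ŷ2 = (-1.6)·(-4) + (-0.5)·(5) + (1.2)·(2) - 1.7 = 4.6
ŷ3 = (-1.6)·(3) + (-0.5)·(0) + (1.2)·(-1) - 1.7 = -7.7
errors² = [1.96, 2.89, 2.56, 0.04]
MSE = 7.4500/4 = 1.8625

1.8625


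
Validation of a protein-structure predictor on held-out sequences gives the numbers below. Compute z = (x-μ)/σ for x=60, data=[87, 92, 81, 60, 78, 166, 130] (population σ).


μ = 99.1429, σ = 33.6555
z = (60 - 99.1429)/33.6555 = -1.163

-1.163


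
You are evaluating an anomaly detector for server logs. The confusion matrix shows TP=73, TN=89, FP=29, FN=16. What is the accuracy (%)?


Accuracy = (TP+TN)/(TP+TN+FP+FN)
= (73+89)/(207)
= 162/207 = 78.26%

78.26%


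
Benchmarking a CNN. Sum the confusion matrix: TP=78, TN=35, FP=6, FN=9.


Total = TP + TN + FP + FN
= 78 + 35 + 6 + 9
= 128
(Predicted positive: 84, predicted negative: 44)

128


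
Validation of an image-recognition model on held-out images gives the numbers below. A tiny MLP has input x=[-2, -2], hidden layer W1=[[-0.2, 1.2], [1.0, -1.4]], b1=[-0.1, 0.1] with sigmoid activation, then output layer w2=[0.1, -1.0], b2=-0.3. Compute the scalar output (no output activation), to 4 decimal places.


z1[0] = (-0.2)·(-2) + (1.2)·(-2) - 0.1 = -2.1
z1[1] = (1.0)·(-2) + (-1.4)·(-2) + 0.1 = 0.9
h = sigmoid(z1) = [0.1091, 0.7109]
output = (0.1)·(0.1091) + (-1.0)·(0.7109) - 0.3 = -1.0

-1.0


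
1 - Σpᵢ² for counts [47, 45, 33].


Probabilities: [47/125, 45/125, 33/125] ≈ [0.376, 0.36, 0.264]
Σpᵢ² = (2209 + 2025 + 1089)/125² = 5323/15625
Gini = 1 - Σpᵢ² = 1 - 5323/15625 = 0.6593

0.6593


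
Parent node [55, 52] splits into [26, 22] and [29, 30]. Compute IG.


Parent = [55, 52], H_parent = 0.9994
H_left = 0.995 (n=48), H_right = 0.9998 (n=59)
H_children = (48/107)·0.995 + (59/107)·0.9998 = 0.9976
IG = 0.9994 - 0.9976 = 0.0018

0.0018


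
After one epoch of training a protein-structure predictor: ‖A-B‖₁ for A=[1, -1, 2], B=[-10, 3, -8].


d = |1+ 10| + |-1-3| + |2+ 8|
  = 11 + 4 + 10
  = 25

25


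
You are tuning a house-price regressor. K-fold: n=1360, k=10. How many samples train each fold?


Fold size = 1360/10 = 136
Training per fold = 1360 - 136 = 1224

1224


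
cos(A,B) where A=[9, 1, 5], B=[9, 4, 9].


A·B = 9·9 + 1·4 + 5·9 = 130
‖A‖ = √107 = 10.3441, ‖B‖ = √178 = 13.3417
cos = 130/(√107·√178) = 130/√19046 = 0.942

0.942


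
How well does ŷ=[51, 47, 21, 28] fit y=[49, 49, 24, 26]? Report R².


ȳ = 37
SS_res = Σ(y-ŷ)² = 21
SS_tot = Σ(y-ȳ)² = 578
R² = 1 - SS_res/SS_tot = 1 - 0.0363 = 0.9637

0.9637


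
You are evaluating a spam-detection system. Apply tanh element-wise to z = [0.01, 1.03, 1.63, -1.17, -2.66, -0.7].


tanh(0.01) = 0.01
tanh(1.03) = 0.7739
tanh(1.63) = 0.9261
tanh(-1.17) = -0.8243
tanh(-2.66) = -0.9903
tanh(-0.7) = -0.6044
result = [0.01, 0.7739, 0.9261, -0.8243, -0.9903, -0.6044]

[0.01, 0.7739, 0.9261, -0.8243, -0.9903, -0.6044]


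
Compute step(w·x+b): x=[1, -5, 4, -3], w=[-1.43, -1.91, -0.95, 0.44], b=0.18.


z = (1)·(-1.43) + (-5)·(-1.91) + (4)·(-0.95) + (-3)·(0.44) + 0.18
  = 3.18
step(z) = 1 (z≥0)

1


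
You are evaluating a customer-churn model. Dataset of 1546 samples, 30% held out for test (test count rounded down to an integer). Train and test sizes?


Test = ⌊1546·30/100⌋ = 463
Train = 1546 - 463 = 1083

Train: 1083, Test: 463


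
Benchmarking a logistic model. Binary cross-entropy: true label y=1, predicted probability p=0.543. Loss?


BCE = -[y·ln(p) + (1-y)·ln(1-p)]
= -1·ln(0.543) - 0
= -ln(0.543) = 0.6106

0.6106


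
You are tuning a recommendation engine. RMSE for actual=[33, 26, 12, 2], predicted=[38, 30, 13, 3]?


MSE = 43/4 = 10.75
RMSE = √(43/4) = 3.2787

3.2787


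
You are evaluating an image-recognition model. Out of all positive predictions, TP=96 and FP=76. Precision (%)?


Precision = TP/(TP+FP)
= 96/(96+76)
= 96/172 = 55.81%

55.81%


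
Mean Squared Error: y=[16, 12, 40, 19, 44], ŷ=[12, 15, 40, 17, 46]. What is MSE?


Squared errors: (16-12)²=16, (12-15)²=9, (40-40)²=0, (19-17)²=4, (44-46)²=4
Sum = 33
MSE = 33/5 = 33/5

33/5


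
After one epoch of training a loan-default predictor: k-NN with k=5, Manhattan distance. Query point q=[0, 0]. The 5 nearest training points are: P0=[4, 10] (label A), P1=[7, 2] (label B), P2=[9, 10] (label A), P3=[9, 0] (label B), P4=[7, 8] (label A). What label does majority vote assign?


d(q,P0) = 14  (label A)
d(q,P1) = 9  (label B)
d(q,P2) = 19  (label A)
d(q,P3) = 9  (label B)
d(q,P4) = 15  (label A)
Votes: A=3, B=2
Majority → A

A


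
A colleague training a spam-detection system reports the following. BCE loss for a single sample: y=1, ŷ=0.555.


BCE = -[y·ln(p) + (1-y)·ln(1-p)]
= -1·ln(0.555) - 0
= -ln(0.555) = 0.5888

0.5888


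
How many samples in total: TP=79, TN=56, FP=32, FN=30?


Total = TP + TN + FP + FN
= 79 + 56 + 32 + 30
= 197
(Predicted positive: 111, predicted negative: 86)

197


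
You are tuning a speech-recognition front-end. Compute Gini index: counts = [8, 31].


Probabilities: [8/39, 31/39] ≈ [0.2051, 0.7949]
Σpᵢ² = (64 + 961)/39² = 1025/1521
Gini = 1 - Σpᵢ² = 1 - 1025/1521 = 0.3261

0.3261


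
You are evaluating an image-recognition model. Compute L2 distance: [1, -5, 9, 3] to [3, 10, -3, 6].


d = √((1-3)² + (-5-10)² + (9+ 3)² + (3-6)²)
  = √(4 + 225 + 144 + 9)
  = √382 = 19.5448

19.5448


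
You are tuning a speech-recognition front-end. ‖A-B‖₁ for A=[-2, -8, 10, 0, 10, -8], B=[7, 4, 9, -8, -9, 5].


d = |-2-7| + |-8-4| + |10-9| + |0+ 8| + |10+ 9| + |-8-5|
  = 9 + 12 + 1 + 8 + 19 + 13
  = 62

62


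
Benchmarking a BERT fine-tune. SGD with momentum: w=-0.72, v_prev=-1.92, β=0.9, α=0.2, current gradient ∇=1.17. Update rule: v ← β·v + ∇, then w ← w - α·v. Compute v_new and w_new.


v_new = 0.9·-1.92 + 1.17 = -1.728 + 1.17 = -0.558
w_new = -0.72 - 0.2·-0.558 = -0.72 + 0.1116 = -0.6084

v_new=-0.558, w_new=-0.6084


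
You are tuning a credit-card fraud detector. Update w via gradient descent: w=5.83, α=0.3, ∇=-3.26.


w_new = w - α·∇
= 5.83 - 0.3·-3.26
= 5.83 + 0.978
= 6.808

6.808


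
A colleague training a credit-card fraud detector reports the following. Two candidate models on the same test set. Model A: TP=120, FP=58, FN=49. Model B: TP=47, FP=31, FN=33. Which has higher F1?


Model A: P=120/178=0.6742, R=120/169=0.7101, F1=2PR/(P+R)=2TP/(2TP+FP+FN)=240/347=0.6916
Model B: P=47/78=0.6026, R=47/80=0.5875, F1=2PR/(P+R)=2TP/(2TP+FP+FN)=94/158=0.5949
0.6916 > 0.5949 → Model A

Model A


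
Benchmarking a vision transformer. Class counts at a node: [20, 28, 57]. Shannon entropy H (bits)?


Probabilities: [20/105, 28/105, 57/105] ≈ [0.1905, 0.2667, 0.5429]
H = -((20/105)·log₂(20/105) + (28/105)·log₂(28/105) + (57/105)·log₂(57/105))
  = 1.4426 bits

1.4426 bits


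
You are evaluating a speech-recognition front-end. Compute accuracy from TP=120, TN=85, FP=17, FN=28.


Accuracy = (TP+TN)/(TP+TN+FP+FN)
= (120+85)/(250)
= 205/250 = 82.0%

82.0%


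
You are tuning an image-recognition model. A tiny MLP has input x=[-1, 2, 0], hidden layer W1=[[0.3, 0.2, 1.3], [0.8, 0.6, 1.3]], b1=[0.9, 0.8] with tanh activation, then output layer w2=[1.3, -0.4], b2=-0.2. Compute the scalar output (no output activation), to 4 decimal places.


z1[0] = (0.3)·(-1) + (0.2)·(2) + (1.3)·(0) + 0.9 = 1.0
z1[1] = (0.8)·(-1) + (0.6)·(2) + (1.3)·(0) + 0.8 = 1.2
h = tanh(z1) = [0.7616, 0.8337]
output = (1.3)·(0.7616) + (-0.4)·(0.8337) - 0.2 = 0.4566

0.4566


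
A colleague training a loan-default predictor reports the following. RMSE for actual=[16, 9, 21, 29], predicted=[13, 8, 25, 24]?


MSE = 51/4 = 12.75
RMSE = √(51/4) = 3.5707

3.5707


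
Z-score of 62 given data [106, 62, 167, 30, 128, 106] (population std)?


μ = 99.8333, σ = 44.1377
z = (62 - 99.8333)/44.1377 = -0.8572

-0.8572


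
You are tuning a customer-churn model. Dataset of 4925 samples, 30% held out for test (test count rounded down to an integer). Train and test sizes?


Test = ⌊4925·30/100⌋ = 1477
Train = 4925 - 1477 = 3448

Train: 3448, Test: 1477


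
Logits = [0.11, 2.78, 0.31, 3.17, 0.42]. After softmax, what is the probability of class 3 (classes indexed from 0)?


Exponentials: e^0.11=1.1163, e^2.78=16.119, e^0.31=1.3634, e^3.17=23.8075, e^0.42=1.522
Sum = 43.9282
Softmax = [0.0254, 0.3669, 0.031, 0.542, 0.0346]
p[3] = 23.8075/43.9282 = 0.542

0.542


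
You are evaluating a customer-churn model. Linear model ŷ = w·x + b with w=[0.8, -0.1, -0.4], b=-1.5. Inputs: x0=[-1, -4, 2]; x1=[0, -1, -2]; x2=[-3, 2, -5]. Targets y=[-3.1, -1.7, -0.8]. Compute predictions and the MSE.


ŷ0 = (0.8)·(-1) + (-0.1)·(-4) + (-0.4)·(2) - 1.5 = -2.7
ŷ1 = (0.8)·(0) + (-0.1)·(-1) + (-0.4)·(-2) - 1.5 = -0.6
ŷ2 = (0.8)·(-3) + (-0.1)·(2) + (-0.4)·(-5) - 1.5 = -2.1
errors² = [0.16, 1.21, 1.69]
MSE = 3.0600/3 = 1.02

1.02


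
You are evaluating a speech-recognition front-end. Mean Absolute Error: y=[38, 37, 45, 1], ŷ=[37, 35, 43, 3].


Absolute errors: |38-37|=1, |37-35|=2, |45-43|=2, |1-3|=2
Sum = 7
MAE = 7/4 = 7/4

7/4


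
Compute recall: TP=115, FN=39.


Recall = TP/(TP+FN)
= 115/(115+39)
= 115/154 = 74.68%

74.68%


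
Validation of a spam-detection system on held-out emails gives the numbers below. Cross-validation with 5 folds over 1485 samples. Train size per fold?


Fold size = 1485/5 = 297
Training per fold = 1485 - 297 = 1188

1188


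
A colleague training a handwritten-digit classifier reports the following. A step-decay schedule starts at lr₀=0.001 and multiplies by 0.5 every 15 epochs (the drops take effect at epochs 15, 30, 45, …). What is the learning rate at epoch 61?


n_drops = ⌊61/15⌋ = 4
lr = 0.001·0.5^4 = 0.001·0.0625 = 0.0000625

0.0000625


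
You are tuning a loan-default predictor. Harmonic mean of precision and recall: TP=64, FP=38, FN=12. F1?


Precision = 64/102 = 0.6275
Recall = 64/76 = 0.8421
F1 = 2·P·R/(P+R) = 2·TP/(2·TP+FP+FN) = 128/(128+38+12) = 128/178 = 0.7191

0.7191


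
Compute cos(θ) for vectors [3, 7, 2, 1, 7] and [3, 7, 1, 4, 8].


A·B = 3·3 + 7·7 + 2·1 + 1·4 + 7·8 = 120
‖A‖ = √112 = 10.583, ‖B‖ = √139 = 11.7898
cos = 120/(√112·√139) = 120/√15568 = 0.9618

0.9618


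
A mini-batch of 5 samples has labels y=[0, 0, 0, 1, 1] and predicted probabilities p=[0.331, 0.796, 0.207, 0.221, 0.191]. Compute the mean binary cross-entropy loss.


L[0] = -ln(1-0.331) = -ln(0.669) = 0.402
L[1] = -ln(1-0.796) = -ln(0.204) = 1.5896
L[2] = -ln(1-0.207) = -ln(0.793) = 0.2319
L[3] = -ln(0.221) = 1.5096
L[4] = -ln(0.191) = 1.6555
mean = (0.402 + 1.5896 + 0.2319 + 1.5096 + 1.6555)/5 = 1.0777

1.0777


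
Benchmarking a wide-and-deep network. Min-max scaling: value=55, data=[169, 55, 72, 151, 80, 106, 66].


min=55, max=169
(55-55)/(169-55) = 0/114 = 0.0

0.0


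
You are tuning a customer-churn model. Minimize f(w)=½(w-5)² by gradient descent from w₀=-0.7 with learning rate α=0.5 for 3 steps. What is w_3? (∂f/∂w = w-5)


step 1: grad = -0.7-5 = -5.7; w = -0.7 - 0.5·(-5.7) = 2.15
step 2: grad = 2.15-5 = -2.85; w = 2.15 - 0.5·(-2.85) = 3.575
step 3: grad = 3.575-5 = -1.425; w = 3.575 - 0.5·(-1.425) = 4.2875

4.2875


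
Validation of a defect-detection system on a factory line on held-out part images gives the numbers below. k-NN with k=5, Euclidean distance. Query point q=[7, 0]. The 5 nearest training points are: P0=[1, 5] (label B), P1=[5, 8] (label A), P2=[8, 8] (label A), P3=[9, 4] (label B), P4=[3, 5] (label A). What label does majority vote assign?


d(q,P0) = 7.8102  (label B)
d(q,P1) = 8.2462  (label A)
d(q,P2) = 8.0623  (label A)
d(q,P3) = 4.4721  (label B)
d(q,P4) = 6.4031  (label A)
Votes: A=3, B=2
Majority → A

A


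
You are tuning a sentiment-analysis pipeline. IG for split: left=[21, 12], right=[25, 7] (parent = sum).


Parent = [46, 19], H_parent = 0.8717
H_left = 0.9457 (n=33), H_right = 0.7579 (n=32)
H_children = (33/65)·0.9457 + (32/65)·0.7579 = 0.8532
IG = 0.8717 - 0.8532 = 0.0185

0.0185


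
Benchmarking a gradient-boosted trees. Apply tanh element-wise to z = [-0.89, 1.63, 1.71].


tanh(-0.89) = -0.7114
tanh(1.63) = 0.9261
tanh(1.71) = 0.9366
result = [-0.7114, 0.9261, 0.9366]

[-0.7114, 0.9261, 0.9366]


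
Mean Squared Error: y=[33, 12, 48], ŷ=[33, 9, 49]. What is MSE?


Squared errors: (33-33)²=0, (12-9)²=9, (48-49)²=1
Sum = 10
MSE = 10/3 = 10/3

10/3


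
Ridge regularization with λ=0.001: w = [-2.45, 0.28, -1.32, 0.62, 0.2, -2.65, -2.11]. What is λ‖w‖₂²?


‖w‖₂² = (-2.45)² + (0.28)² + (-1.32)² + (0.62)² + (0.2)² + (-2.65)² + (-2.11)²
     = 6.0025 + 0.0784 + 1.7424 + 0.3844 + 0.04 + 7.0225 + 4.4521
     = 19.7223
λ·‖w‖₂² = 0.001·19.7223 = 0.019722

0.019722


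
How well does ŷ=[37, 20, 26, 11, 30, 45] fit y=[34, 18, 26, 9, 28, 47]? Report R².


ȳ = 27
SS_res = Σ(y-ŷ)² = 25
SS_tot = Σ(y-ȳ)² = 856
R² = 1 - SS_res/SS_tot = 1 - 0.0292 = 0.9708

0.9708


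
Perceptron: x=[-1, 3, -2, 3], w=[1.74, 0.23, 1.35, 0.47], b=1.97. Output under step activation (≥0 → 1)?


z = (-1)·(1.74) + (3)·(0.23) + (-2)·(1.35) + (3)·(0.47) + 1.97
  = -0.37
step(z) = 0 (z<0)

0


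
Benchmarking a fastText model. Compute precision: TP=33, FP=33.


Precision = TP/(TP+FP)
= 33/(33+33)
= 33/66 = 50.0%

50.0%


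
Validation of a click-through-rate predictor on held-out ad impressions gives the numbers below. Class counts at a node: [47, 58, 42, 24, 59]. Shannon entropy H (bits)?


Probabilities: [47/230, 58/230, 42/230, 24/230, 59/230] ≈ [0.2043, 0.2522, 0.1826, 0.1043, 0.2565]
H = -((47/230)·log₂(47/230) + (58/230)·log₂(58/230) + (42/230)·log₂(42/230) + (24/230)·log₂(24/230) + (59/230)·log₂(59/230))
  = 2.2611 bits

2.2611 bits


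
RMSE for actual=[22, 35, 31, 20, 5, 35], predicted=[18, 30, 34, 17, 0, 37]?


MSE = 88/6 = 14.6667
RMSE = √(88/6) = 3.8297

3.8297


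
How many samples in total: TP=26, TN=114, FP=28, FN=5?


Total = TP + TN + FP + FN
= 26 + 114 + 28 + 5
= 173
(Predicted positive: 54, predicted negative: 119)

173


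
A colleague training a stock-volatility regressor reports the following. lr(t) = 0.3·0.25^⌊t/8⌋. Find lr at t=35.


n_drops = ⌊35/8⌋ = 4
lr = 0.3·0.25^4 = 0.3·0.00390625 = 0.001171875

0.001171875


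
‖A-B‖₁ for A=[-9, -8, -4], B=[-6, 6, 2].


d = |-9+ 6| + |-8-6| + |-4-2|
  = 3 + 14 + 6
  = 23

23


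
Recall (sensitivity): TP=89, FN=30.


Recall = TP/(TP+FN)
= 89/(89+30)
= 89/119 = 74.79%

74.79%


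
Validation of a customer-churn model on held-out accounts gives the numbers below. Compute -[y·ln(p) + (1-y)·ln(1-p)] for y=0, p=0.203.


BCE = -[y·ln(p) + (1-y)·ln(1-p)]
= -0 - 1·ln(1-0.203)
= -ln(0.797) = 0.2269

0.2269


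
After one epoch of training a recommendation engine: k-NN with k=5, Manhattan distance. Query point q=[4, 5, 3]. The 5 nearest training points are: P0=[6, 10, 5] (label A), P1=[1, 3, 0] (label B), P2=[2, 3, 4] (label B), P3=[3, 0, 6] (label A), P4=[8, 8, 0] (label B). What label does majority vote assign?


d(q,P0) = 9  (label A)
d(q,P1) = 8  (label B)
d(q,P2) = 5  (label B)
d(q,P3) = 9  (label A)
d(q,P4) = 10  (label B)
Votes: A=2, B=3
Majority → B

B


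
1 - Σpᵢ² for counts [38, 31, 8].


Probabilities: [38/77, 31/77, 8/77] ≈ [0.4935, 0.4026, 0.1039]
Σpᵢ² = (1444 + 961 + 64)/77² = 2469/5929
Gini = 1 - Σpᵢ² = 1 - 2469/5929 = 0.5836

0.5836


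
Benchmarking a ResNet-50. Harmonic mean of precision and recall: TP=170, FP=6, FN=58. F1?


Precision = 170/176 = 0.9659
Recall = 170/228 = 0.7456
F1 = 2·P·R/(P+R) = 2·TP/(2·TP+FP+FN) = 340/(340+6+58) = 340/404 = 0.8416

0.8416


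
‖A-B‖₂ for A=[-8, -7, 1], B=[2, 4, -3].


d = √((-8-2)² + (-7-4)² + (1+ 3)²)
  = √(100 + 121 + 16)
  = √237 = 15.3948

15.3948


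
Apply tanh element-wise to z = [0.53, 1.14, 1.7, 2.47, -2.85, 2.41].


tanh(0.53) = 0.4854
tanh(1.14) = 0.8144
tanh(1.7) = 0.9354
tanh(2.47) = 0.9858
tanh(-2.85) = -0.9933
tanh(2.41) = 0.984
result = [0.4854, 0.8144, 0.9354, 0.9858, -0.9933, 0.984]

[0.4854, 0.8144, 0.9354, 0.9858, -0.9933, 0.984]


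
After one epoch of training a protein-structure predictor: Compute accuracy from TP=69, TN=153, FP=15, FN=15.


Accuracy = (TP+TN)/(TP+TN+FP+FN)
= (69+153)/(252)
= 222/252 = 88.1%

88.1%


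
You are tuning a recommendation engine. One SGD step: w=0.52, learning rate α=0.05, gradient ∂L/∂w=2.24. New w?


w_new = w - α·∇
= 0.52 - 0.05·2.24
= 0.52 - 0.112
= 0.408

0.408


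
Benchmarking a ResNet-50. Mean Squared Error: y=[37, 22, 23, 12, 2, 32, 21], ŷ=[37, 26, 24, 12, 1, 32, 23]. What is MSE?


Squared errors: (37-37)²=0, (22-26)²=16, (23-24)²=1, (12-12)²=0, (2-1)²=1, (32-32)²=0, (21-23)²=4
Sum = 22
MSE = 22/7 = 22/7

22/7


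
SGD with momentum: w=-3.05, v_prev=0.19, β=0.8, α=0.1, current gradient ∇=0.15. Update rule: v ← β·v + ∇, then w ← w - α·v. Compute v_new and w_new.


v_new = 0.8·0.19 + 0.15 = 0.152 + 0.15 = 0.302
w_new = -3.05 - 0.1·0.302 = -3.05 - 0.0302 = -3.0802

v_new=0.302, w_new=-3.0802


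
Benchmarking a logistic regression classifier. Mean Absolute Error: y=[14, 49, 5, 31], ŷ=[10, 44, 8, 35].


Absolute errors: |14-10|=4, |49-44|=5, |5-8|=3, |31-35|=4
Sum = 16
MAE = 16/4 = 4

4


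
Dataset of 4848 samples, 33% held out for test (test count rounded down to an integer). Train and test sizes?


Test = ⌊4848·33/100⌋ = 1599
Train = 4848 - 1599 = 3249

Train: 3249, Test: 1599


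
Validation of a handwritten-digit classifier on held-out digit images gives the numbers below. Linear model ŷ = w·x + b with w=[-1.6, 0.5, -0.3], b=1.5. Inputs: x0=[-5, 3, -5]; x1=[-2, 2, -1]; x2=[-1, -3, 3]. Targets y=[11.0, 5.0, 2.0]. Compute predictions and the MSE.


ŷ0 = (-1.6)·(-5) + (0.5)·(3) + (-0.3)·(-5) + 1.5 = 12.5
ŷ1 = (-1.6)·(-2) + (0.5)·(2) + (-0.3)·(-1) + 1.5 = 6.0
ŷ2 = (-1.6)·(-1) + (0.5)·(-3) + (-0.3)·(3) + 1.5 = 0.7
errors² = [2.25, 1.0, 1.69]
MSE = 4.9400/3 = 1.6467

1.6467
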